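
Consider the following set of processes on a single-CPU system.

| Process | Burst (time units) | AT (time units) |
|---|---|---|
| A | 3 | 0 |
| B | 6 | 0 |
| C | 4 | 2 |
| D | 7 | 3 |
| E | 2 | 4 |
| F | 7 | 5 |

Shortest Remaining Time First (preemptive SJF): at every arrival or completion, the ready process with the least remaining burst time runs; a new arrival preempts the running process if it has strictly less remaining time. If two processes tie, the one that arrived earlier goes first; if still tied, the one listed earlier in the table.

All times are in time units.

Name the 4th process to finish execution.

B

Gantt: | A 0-3 | C 3-4 | E 4-6 | C 6-9 | B 9-15 | D 15-22 | F 22-29 |
Completion: A=3  B=15  C=9  D=22  E=6  F=29
Turnaround (C−A): A=3  B=15  C=7  D=19  E=2  F=24
Finish order: A → E → C → B → D → F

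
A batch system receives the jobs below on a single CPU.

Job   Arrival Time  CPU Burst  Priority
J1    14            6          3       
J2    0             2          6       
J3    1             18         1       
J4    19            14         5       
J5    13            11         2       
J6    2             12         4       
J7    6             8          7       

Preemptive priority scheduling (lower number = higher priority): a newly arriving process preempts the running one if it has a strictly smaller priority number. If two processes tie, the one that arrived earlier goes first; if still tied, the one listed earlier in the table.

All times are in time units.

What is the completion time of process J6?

Timeline: | J2 0-1 | J3 1-19 | J5 19-30 | J1 30-36 | J6 36-48 | J4 48-62 | J2 62-63 | J7 63-71 |
Completion: J1=36  J2=63  J3=19  J4=62  J5=30  J6=48  J7=71
Turnaround (C−A): J1=22  J2=63  J3=18  J4=43  J5=17  J6=46  J7=65

48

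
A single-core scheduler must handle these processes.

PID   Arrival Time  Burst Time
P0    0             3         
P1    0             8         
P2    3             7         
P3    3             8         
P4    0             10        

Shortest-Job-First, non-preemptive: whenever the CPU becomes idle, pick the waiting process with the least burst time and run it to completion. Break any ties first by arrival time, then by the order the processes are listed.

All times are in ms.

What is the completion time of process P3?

Schedule: | P0 0-3 | P2 3-10 | P1 10-18 | P3 18-26 | P4 26-36 |
Completion: P0=3  P1=18  P2=10  P3=26  P4=36

26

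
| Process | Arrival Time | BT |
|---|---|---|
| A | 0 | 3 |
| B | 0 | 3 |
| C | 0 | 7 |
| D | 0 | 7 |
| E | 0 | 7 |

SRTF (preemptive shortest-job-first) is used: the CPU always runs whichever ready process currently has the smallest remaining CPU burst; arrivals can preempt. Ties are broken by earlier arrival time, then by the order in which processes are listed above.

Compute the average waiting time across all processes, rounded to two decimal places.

8.40

Timeline: | A 0-3 | B 3-6 | C 6-13 | D 13-20 | E 20-27 |
Completion: A=3  B=6  C=13  D=20  E=27
Waiting times: A=0, B=3, C=6, D=13, E=20
Average waiting = (0+3+6+13+20) / 5 = 42/5 = 8.40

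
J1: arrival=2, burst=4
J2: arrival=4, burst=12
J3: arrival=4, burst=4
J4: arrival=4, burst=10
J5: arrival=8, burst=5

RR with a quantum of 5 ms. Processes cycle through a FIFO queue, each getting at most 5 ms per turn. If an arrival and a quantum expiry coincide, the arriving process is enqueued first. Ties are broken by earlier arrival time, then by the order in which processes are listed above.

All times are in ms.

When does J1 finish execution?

Schedule: | idle 0-2 | J1 2-6 | J2 6-11 | J3 11-15 | J4 15-20 | J5 20-25 | J2 25-30 | J4 30-35 | J2 35-37 |
Completion: J1=6  J2=37  J3=15  J4=35  J5=25

6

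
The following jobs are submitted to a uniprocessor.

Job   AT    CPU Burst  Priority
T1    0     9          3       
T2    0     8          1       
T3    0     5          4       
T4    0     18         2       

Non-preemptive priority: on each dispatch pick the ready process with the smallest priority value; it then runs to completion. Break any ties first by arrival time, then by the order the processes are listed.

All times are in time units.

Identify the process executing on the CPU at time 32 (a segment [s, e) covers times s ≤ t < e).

Timeline: | T2 0-8 | T4 8-26 | T1 26-35 | T3 35-40 |
Completion: T1=35  T2=8  T3=40  T4=26

T1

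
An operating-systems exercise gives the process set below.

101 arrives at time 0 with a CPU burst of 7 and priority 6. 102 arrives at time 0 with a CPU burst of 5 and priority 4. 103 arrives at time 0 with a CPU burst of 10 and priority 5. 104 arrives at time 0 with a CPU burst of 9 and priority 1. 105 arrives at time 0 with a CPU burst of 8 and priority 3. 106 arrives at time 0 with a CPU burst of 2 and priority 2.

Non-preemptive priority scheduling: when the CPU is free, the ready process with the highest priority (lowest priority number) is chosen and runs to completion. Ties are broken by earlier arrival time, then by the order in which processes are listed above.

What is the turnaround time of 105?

19

Gantt: | 104 0-9 | 106 9-11 | 105 11-19 | 102 19-24 | 103 24-34 | 101 34-41 |
Completion: 101=41  102=24  103=34  104=9  105=19  106=11
Turnaround (C−A): 101=41  102=24  103=34  104=9  105=19  106=11
Turnaround(105) = completion − arrival = 19 − 0 = 19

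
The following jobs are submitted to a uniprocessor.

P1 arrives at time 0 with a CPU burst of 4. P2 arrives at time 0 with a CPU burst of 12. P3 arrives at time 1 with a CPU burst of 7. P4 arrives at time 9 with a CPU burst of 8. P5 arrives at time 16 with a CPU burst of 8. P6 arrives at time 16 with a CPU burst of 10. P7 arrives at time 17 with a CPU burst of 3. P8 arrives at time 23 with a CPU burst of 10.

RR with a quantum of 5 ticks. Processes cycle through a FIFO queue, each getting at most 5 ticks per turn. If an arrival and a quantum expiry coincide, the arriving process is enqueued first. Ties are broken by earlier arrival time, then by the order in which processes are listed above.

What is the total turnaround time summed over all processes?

Schedule: | P1 0-4 | P2 4-9 | P3 9-14 | P4 14-19 | P2 19-24 | P3 24-26 | P5 26-31 | P6 31-36 | P7 36-39 | P4 39-42 | P8 42-47 | P2 47-49 | P5 49-52 | P6 52-57 | P8 57-62 |
Completion: P1=4  P2=49  P3=26  P4=42  P5=52  P6=57  P7=39  P8=62
Turnaround (C−A): P1=4  P2=49  P3=25  P4=33  P5=36  P6=41  P7=22  P8=39
Turnaround = completion − arrival: P1=4, P2=49, P3=25, P4=33, P5=36, P6=41, P7=22, P8=39
Total turnaround = 4 + 49 + 25 + 33 + 36 + 41 + 22 + 39 = 249

249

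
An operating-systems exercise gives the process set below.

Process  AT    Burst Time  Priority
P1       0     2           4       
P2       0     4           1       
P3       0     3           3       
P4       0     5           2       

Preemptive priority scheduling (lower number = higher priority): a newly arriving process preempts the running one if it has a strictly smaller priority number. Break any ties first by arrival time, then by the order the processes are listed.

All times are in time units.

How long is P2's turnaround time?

4

Gantt: | P2 0-4 | P4 4-9 | P3 9-12 | P1 12-14 |
Completion: P1=14  P2=4  P3=12  P4=9
Turnaround(P2) = completion − arrival = 4 − 0 = 4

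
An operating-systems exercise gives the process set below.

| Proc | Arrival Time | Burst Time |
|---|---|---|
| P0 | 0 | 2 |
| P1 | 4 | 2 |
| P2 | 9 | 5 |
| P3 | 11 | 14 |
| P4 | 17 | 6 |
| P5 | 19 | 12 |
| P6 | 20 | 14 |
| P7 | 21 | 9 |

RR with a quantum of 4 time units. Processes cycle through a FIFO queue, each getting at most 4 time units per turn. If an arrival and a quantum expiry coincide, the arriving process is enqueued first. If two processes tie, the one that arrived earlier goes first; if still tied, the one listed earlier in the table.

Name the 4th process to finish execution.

Schedule: | P0 0-2 | idle 2-4 | P1 4-6 | idle 6-9 | P2 9-13 | P3 13-17 | P2 17-18 | P4 18-22 | P3 22-26 | P5 26-30 | P6 30-34 | P7 34-38 | P4 38-40 | P3 40-44 | P5 44-48 | P6 48-52 | P7 52-56 | P3 56-58 | P5 58-62 | P6 62-66 | P7 66-67 | P6 67-69 |
Completion: P0=2  P1=6  P2=18  P3=58  P4=40  P5=62  P6=69  P7=67
Finish order: P0 → P1 → P2 → P4 → P3 → P5 → P7 → P6

P4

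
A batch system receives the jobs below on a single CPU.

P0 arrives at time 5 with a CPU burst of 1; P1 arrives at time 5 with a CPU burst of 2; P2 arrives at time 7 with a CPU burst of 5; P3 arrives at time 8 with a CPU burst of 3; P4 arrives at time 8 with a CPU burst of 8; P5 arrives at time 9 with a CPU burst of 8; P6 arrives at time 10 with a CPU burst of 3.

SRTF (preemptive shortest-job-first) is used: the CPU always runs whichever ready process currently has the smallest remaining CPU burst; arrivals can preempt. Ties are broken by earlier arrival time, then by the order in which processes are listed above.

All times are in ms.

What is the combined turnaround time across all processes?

Gantt: | idle 0-5 | P0 5-6 | P1 6-8 | P3 8-11 | P6 11-14 | P2 14-19 | P4 19-27 | P5 27-35 |
Completion: P0=6  P1=8  P2=19  P3=11  P4=27  P5=35  P6=14
Turnaround = completion − arrival: P0=1, P1=3, P2=12, P3=3, P4=19, P5=26, P6=4
Total turnaround = 1 + 3 + 12 + 3 + 19 + 26 + 4 = 68

68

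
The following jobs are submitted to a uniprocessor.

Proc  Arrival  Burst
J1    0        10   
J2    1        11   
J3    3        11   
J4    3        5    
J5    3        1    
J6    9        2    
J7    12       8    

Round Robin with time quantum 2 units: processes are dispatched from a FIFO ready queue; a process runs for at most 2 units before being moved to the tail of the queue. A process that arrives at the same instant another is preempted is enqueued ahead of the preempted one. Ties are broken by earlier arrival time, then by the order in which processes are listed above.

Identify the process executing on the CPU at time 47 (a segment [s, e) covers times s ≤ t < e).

J3

Gantt: | J1 0-2 | J2 2-4 | J1 4-6 | J3 6-8 | J4 8-10 | J5 10-11 | J2 11-13 | J1 13-15 | J3 15-17 | J6 17-19 | J4 19-21 | J7 21-23 | J2 23-25 | J1 25-27 | J3 27-29 | J4 29-30 | J7 30-32 | J2 32-34 | J1 34-36 | J3 36-38 | J7 38-40 | J2 40-42 | J3 42-44 | J7 44-46 | J2 46-47 | J3 47-48 |
Completion: J1=36  J2=47  J3=48  J4=30  J5=11  J6=19  J7=46
Turnaround (C−A): J1=36  J2=46  J3=45  J4=27  J5=8  J6=10  J7=34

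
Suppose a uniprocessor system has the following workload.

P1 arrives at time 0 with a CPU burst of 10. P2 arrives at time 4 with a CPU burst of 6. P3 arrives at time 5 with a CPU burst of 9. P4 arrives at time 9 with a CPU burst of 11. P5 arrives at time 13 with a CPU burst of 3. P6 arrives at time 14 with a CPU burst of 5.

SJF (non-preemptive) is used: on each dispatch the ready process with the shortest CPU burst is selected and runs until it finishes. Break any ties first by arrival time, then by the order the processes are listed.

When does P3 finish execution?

33

Timeline: | P1 0-10 | P2 10-16 | P5 16-19 | P6 19-24 | P3 24-33 | P4 33-44 |
Completion: P1=10  P2=16  P3=33  P4=44  P5=19  P6=24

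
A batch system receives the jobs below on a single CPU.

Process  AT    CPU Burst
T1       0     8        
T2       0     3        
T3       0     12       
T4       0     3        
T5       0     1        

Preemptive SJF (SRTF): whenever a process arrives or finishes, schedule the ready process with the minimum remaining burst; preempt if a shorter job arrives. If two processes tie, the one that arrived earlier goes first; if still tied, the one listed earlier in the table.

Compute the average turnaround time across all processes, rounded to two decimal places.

10.80

Schedule: | T5 0-1 | T2 1-4 | T4 4-7 | T1 7-15 | T3 15-27 |
Completion: T1=15  T2=4  T3=27  T4=7  T5=1
Turnaround (C−A): T1=15  T2=4  T3=27  T4=7  T5=1
Turnaround times: T1=15, T2=4, T3=27, T4=7, T5=1
Average turnaround = (15+4+27+7+1) / 5 = 54/5 = 10.80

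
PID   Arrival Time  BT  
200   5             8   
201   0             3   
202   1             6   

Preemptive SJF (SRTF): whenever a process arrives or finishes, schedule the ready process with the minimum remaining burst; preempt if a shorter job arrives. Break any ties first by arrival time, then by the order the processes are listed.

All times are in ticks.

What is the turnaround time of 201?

3

Timeline: | 201 0-3 | 202 3-9 | 200 9-17 |
Completion: 200=17  201=3  202=9
Turnaround (C−A): 200=12  201=3  202=8
Turnaround(201) = completion − arrival = 3 − 0 = 3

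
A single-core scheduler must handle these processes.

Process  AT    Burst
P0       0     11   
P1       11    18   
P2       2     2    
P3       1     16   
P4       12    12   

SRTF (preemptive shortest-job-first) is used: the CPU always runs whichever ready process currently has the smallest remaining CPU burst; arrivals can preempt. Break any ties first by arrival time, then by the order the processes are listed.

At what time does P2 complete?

4

Gantt: | P0 0-2 | P2 2-4 | P0 4-13 | P4 13-25 | P3 25-41 | P1 41-59 |
Completion: P0=13  P1=59  P2=4  P3=41  P4=25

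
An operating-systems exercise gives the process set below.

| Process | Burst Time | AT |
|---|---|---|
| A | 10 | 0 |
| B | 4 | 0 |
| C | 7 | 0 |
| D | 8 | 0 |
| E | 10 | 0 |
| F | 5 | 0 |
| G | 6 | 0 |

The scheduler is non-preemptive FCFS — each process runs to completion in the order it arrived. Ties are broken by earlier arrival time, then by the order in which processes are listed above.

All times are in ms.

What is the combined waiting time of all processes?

157

Schedule: | A 0-10 | B 10-14 | C 14-21 | D 21-29 | E 29-39 | F 39-44 | G 44-50 |
Completion: A=10  B=14  C=21  D=29  E=39  F=44  G=50
Turnaround (C−A): A=10  B=14  C=21  D=29  E=39  F=44  G=50
Waiting = turnaround − burst: A=0, B=10, C=14, D=21, E=29, F=39, G=44
Total waiting = 0 + 10 + 14 + 21 + 29 + 39 + 44 = 157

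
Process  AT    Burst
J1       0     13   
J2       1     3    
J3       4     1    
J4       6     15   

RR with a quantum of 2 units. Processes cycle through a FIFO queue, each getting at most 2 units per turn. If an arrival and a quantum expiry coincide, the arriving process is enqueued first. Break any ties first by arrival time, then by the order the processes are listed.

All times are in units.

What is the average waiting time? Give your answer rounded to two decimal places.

Schedule: | J1 0-2 | J2 2-4 | J1 4-6 | J3 6-7 | J2 7-8 | J4 8-10 | J1 10-12 | J4 12-14 | J1 14-16 | J4 16-18 | J1 18-20 | J4 20-22 | J1 22-24 | J4 24-26 | J1 26-27 | J4 27-32 |
Completion: J1=27  J2=8  J3=7  J4=32
Turnaround (C−A): J1=27  J2=7  J3=3  J4=26
Waiting times: J1=14, J2=4, J3=2, J4=11
Average waiting = (14+4+2+11) / 4 = 31/4 = 7.75

7.75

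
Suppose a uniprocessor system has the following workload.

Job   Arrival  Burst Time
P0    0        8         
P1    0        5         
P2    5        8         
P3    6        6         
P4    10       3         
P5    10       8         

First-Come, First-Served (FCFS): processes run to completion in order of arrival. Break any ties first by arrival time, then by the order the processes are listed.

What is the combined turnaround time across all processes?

106

Timeline: | P0 0-8 | P1 8-13 | P2 13-21 | P3 21-27 | P4 27-30 | P5 30-38 |
Completion: P0=8  P1=13  P2=21  P3=27  P4=30  P5=38
Turnaround = completion − arrival: P0=8, P1=13, P2=16, P3=21, P4=20, P5=28
Total turnaround = 8 + 13 + 16 + 21 + 20 + 28 = 106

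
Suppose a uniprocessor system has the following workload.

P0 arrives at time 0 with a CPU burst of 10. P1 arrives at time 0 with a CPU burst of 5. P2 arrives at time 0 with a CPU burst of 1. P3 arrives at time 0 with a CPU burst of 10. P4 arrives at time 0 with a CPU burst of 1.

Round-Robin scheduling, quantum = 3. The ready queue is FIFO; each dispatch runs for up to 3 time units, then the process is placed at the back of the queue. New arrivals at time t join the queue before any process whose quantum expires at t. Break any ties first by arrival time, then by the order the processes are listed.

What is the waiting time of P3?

17

Gantt: | P0 0-3 | P1 3-6 | P2 6-7 | P3 7-10 | P4 10-11 | P0 11-14 | P1 14-16 | P3 16-19 | P0 19-22 | P3 22-25 | P0 25-26 | P3 26-27 |
Completion: P0=26  P1=16  P2=7  P3=27  P4=11
Waiting(P3) = turnaround − burst = 27 − 10 = 17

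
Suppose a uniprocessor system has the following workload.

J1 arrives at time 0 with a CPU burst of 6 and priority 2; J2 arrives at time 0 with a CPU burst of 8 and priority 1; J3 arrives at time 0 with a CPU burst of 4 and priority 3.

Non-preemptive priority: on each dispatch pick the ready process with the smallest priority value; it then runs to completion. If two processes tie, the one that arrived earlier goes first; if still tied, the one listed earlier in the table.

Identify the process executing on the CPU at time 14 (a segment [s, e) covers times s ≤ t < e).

Gantt: | J2 0-8 | J1 8-14 | J3 14-18 |
Completion: J1=14  J2=8  J3=18
Turnaround (C−A): J1=14  J2=8  J3=18

J3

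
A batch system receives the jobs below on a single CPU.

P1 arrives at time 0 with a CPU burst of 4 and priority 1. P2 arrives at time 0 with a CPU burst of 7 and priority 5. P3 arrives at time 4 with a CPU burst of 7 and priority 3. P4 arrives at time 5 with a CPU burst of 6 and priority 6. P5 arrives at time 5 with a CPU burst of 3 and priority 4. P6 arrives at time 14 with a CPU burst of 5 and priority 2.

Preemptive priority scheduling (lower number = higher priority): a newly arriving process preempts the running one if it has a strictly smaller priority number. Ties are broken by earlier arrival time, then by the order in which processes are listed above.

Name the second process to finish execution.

P3

Timeline: | P1 0-4 | P3 4-11 | P5 11-14 | P6 14-19 | P2 19-26 | P4 26-32 |
Completion: P1=4  P2=26  P3=11  P4=32  P5=14  P6=19
Turnaround (C−A): P1=4  P2=26  P3=7  P4=27  P5=9  P6=5
Finish order: P1 → P3 → P5 → P6 → P2 → P4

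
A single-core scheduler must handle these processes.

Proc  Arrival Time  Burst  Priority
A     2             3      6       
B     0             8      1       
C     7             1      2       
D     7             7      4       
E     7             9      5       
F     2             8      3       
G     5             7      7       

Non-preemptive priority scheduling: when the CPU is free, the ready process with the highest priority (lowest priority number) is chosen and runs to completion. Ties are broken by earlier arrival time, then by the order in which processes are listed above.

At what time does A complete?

36

Schedule: | B 0-8 | C 8-9 | F 9-17 | D 17-24 | E 24-33 | A 33-36 | G 36-43 |
Completion: A=36  B=8  C=9  D=24  E=33  F=17  G=43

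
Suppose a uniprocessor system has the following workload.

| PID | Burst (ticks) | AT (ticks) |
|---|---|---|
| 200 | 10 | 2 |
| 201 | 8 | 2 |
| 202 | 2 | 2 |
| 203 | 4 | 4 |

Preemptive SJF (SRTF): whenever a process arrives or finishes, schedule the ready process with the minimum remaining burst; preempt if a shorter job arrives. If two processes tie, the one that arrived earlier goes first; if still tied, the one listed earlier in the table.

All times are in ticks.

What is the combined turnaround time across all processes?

44

Gantt: | idle 0-2 | 202 2-4 | 203 4-8 | 201 8-16 | 200 16-26 |
Completion: 200=26  201=16  202=4  203=8
Turnaround = completion − arrival: 200=24, 201=14, 202=2, 203=4
Total turnaround = 24 + 14 + 2 + 4 = 44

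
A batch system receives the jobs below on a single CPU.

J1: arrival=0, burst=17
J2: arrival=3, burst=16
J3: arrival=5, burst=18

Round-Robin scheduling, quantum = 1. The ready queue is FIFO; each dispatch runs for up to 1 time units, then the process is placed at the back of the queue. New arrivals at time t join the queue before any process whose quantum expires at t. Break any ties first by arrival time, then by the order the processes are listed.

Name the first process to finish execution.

J1

Schedule: | J1 0-3 | J2 3-4 | J1 4-5 | J2 5-6 | J3 6-7 | J1 7-8 | J2 8-9 | J3 9-10 | J1 10-11 | J2 11-12 | J3 12-13 | J1 13-14 | J2 14-15 | J3 15-16 | J1 16-17 | J2 17-18 | J3 18-19 | J1 19-20 | J2 20-21 | J3 21-22 | J1 22-23 | J2 23-24 | J3 24-25 | J1 25-26 | J2 26-27 | J3 27-28 | J1 28-29 | J2 29-30 | J3 30-31 | J1 31-32 | J2 32-33 | J3 33-34 | J1 34-35 | J2 35-36 | J3 36-37 | J1 37-38 | J2 38-39 | J3 39-40 | J1 40-41 | J2 41-42 | J3 42-43 | J1 43-44 | J2 44-45 | J3 45-46 | J2 46-47 | J3 47-51 |
Completion: J1=44  J2=47  J3=51
Finish order: J1 → J2 → J3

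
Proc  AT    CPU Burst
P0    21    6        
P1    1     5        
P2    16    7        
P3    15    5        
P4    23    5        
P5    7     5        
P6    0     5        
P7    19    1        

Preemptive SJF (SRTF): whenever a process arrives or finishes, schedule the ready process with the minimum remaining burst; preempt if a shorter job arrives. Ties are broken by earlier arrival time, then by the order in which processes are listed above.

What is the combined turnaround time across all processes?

Schedule: | P6 0-5 | P1 5-10 | P5 10-15 | P3 15-20 | P7 20-21 | P0 21-27 | P4 27-32 | P2 32-39 |
Completion: P0=27  P1=10  P2=39  P3=20  P4=32  P5=15  P6=5  P7=21
Turnaround (C−A): P0=6  P1=9  P2=23  P3=5  P4=9  P5=8  P6=5  P7=2
Turnaround = completion − arrival: P0=6, P1=9, P2=23, P3=5, P4=9, P5=8, P6=5, P7=2
Total turnaround = 6 + 9 + 23 + 5 + 9 + 8 + 5 + 2 = 67

67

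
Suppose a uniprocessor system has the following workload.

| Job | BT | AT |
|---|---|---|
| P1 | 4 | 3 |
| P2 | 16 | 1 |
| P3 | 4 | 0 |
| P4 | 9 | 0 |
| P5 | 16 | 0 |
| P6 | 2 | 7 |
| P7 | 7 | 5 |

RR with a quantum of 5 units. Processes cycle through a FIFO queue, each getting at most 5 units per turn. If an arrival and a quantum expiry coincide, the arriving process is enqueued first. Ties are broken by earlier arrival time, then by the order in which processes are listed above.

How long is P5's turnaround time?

57

Gantt: | P3 0-4 | P4 4-9 | P5 9-14 | P2 14-19 | P1 19-23 | P7 23-28 | P6 28-30 | P4 30-34 | P5 34-39 | P2 39-44 | P7 44-46 | P5 46-51 | P2 51-56 | P5 56-57 | P2 57-58 |
Completion: P1=23  P2=58  P3=4  P4=34  P5=57  P6=30  P7=46
Turnaround (C−A): P1=20  P2=57  P3=4  P4=34  P5=57  P6=23  P7=41
Turnaround(P5) = completion − arrival = 57 − 0 = 57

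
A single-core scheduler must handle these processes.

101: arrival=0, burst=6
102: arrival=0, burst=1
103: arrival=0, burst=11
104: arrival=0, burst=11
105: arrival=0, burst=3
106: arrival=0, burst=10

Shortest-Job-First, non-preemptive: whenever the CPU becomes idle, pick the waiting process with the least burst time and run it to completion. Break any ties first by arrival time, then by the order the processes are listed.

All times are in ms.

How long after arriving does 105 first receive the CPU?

1

Schedule: | 102 0-1 | 105 1-4 | 101 4-10 | 106 10-20 | 103 20-31 | 104 31-42 |
Completion: 101=10  102=1  103=31  104=42  105=4  106=20
Turnaround (C−A): 101=10  102=1  103=31  104=42  105=4  106=20
Response(105) = first start − arrival = 1 − 0 = 1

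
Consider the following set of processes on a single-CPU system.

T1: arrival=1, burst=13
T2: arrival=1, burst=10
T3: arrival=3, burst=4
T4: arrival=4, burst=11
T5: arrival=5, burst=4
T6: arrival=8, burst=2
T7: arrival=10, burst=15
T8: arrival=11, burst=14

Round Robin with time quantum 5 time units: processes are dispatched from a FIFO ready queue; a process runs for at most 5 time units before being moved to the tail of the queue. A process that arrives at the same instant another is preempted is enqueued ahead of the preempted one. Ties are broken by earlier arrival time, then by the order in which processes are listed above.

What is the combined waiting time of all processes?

Schedule: | idle 0-1 | T1 1-6 | T2 6-11 | T3 11-15 | T4 15-20 | T5 20-24 | T1 24-29 | T6 29-31 | T7 31-36 | T8 36-41 | T2 41-46 | T4 46-51 | T1 51-54 | T7 54-59 | T8 59-64 | T4 64-65 | T7 65-70 | T8 70-74 |
Completion: T1=54  T2=46  T3=15  T4=65  T5=24  T6=31  T7=70  T8=74
Waiting = turnaround − burst: T1=40, T2=35, T3=8, T4=50, T5=15, T6=21, T7=45, T8=49
Total waiting = 40 + 35 + 8 + 50 + 15 + 21 + 45 + 49 = 263

263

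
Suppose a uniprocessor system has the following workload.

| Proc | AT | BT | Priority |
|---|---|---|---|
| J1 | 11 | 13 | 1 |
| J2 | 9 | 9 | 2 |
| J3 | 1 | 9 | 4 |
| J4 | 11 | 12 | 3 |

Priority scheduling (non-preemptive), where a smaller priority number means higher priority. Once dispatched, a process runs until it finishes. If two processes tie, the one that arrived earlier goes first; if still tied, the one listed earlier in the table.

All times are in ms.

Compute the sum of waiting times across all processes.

30

Gantt: | idle 0-1 | J3 1-10 | J2 10-19 | J1 19-32 | J4 32-44 |
Completion: J1=32  J2=19  J3=10  J4=44
Turnaround (C−A): J1=21  J2=10  J3=9  J4=33
Waiting = turnaround − burst: J1=8, J2=1, J3=0, J4=21
Total waiting = 8 + 1 + 0 + 21 = 30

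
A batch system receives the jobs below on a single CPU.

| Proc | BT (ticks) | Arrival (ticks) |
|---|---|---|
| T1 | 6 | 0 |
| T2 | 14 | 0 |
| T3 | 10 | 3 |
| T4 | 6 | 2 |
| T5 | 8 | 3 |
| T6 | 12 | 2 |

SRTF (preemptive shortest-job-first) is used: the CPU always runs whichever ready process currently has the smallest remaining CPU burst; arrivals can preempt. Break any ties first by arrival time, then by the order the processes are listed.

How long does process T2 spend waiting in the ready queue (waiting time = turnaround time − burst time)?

42

Gantt: | T1 0-6 | T4 6-12 | T5 12-20 | T3 20-30 | T6 30-42 | T2 42-56 |
Completion: T1=6  T2=56  T3=30  T4=12  T5=20  T6=42
Turnaround (C−A): T1=6  T2=56  T3=27  T4=10  T5=17  T6=40
Waiting(T2) = turnaround − burst = 56 − 14 = 42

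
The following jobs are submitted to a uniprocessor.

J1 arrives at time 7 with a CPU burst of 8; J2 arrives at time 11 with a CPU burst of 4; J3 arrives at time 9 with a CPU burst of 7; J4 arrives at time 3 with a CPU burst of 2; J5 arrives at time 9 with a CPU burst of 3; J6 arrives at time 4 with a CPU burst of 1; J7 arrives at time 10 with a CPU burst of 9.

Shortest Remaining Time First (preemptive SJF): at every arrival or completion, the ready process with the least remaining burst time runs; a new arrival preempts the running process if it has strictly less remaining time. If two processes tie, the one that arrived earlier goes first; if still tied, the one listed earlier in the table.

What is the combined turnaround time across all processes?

Gantt: | idle 0-3 | J4 3-5 | J6 5-6 | idle 6-7 | J1 7-9 | J5 9-12 | J2 12-16 | J1 16-22 | J3 22-29 | J7 29-38 |
Completion: J1=22  J2=16  J3=29  J4=5  J5=12  J6=6  J7=38
Turnaround (C−A): J1=15  J2=5  J3=20  J4=2  J5=3  J6=2  J7=28
Turnaround = completion − arrival: J1=15, J2=5, J3=20, J4=2, J5=3, J6=2, J7=28
Total turnaround = 15 + 5 + 20 + 2 + 3 + 2 + 28 = 75

75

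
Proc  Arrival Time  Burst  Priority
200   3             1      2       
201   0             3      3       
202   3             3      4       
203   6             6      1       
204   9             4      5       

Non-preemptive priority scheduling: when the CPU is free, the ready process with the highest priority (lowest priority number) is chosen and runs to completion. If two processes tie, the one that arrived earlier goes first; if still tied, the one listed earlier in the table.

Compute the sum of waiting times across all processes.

Schedule: | 201 0-3 | 200 3-4 | 202 4-7 | 203 7-13 | 204 13-17 |
Completion: 200=4  201=3  202=7  203=13  204=17
Waiting = turnaround − burst: 200=0, 201=0, 202=1, 203=1, 204=4
Total waiting = 0 + 0 + 1 + 1 + 4 = 6

6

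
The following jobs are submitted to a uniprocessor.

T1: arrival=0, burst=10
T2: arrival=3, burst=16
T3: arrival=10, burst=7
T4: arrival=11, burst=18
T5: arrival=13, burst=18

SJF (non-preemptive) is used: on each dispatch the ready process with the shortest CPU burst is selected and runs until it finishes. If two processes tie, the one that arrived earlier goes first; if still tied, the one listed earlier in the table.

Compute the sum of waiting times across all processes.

Schedule: | T1 0-10 | T3 10-17 | T2 17-33 | T4 33-51 | T5 51-69 |
Completion: T1=10  T2=33  T3=17  T4=51  T5=69
Turnaround (C−A): T1=10  T2=30  T3=7  T4=40  T5=56
Waiting = turnaround − burst: T1=0, T2=14, T3=0, T4=22, T5=38
Total waiting = 0 + 14 + 0 + 22 + 38 = 74

74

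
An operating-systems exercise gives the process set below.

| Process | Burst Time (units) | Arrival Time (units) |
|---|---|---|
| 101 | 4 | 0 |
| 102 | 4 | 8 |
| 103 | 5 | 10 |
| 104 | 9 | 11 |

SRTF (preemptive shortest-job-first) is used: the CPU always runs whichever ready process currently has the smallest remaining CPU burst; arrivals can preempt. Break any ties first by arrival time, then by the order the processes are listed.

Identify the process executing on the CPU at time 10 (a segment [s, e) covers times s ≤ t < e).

102

Schedule: | 101 0-4 | idle 4-8 | 102 8-12 | 103 12-17 | 104 17-26 |
Completion: 101=4  102=12  103=17  104=26
Turnaround (C−A): 101=4  102=4  103=7  104=15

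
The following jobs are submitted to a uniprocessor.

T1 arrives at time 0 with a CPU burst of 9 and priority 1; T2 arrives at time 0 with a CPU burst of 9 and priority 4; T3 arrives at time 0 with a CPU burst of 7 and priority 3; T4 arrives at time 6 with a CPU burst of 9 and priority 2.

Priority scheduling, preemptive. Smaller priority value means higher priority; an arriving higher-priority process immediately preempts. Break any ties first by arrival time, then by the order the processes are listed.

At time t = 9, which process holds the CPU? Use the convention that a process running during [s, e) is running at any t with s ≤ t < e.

Gantt: | T1 0-9 | T4 9-18 | T3 18-25 | T2 25-34 |
Completion: T1=9  T2=34  T3=25  T4=18
Turnaround (C−A): T1=9  T2=34  T3=25  T4=12

T4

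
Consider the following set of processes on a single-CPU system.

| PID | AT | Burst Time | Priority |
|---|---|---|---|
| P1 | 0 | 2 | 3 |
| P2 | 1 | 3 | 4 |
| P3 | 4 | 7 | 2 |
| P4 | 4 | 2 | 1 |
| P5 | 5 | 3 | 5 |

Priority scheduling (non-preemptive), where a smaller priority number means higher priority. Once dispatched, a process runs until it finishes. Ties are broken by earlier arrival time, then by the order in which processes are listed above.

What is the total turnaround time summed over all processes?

31

Timeline: | P1 0-2 | P2 2-5 | P4 5-7 | P3 7-14 | P5 14-17 |
Completion: P1=2  P2=5  P3=14  P4=7  P5=17
Turnaround (C−A): P1=2  P2=4  P3=10  P4=3  P5=12
Turnaround = completion − arrival: P1=2, P2=4, P3=10, P4=3, P5=12
Total turnaround = 2 + 4 + 10 + 3 + 12 = 31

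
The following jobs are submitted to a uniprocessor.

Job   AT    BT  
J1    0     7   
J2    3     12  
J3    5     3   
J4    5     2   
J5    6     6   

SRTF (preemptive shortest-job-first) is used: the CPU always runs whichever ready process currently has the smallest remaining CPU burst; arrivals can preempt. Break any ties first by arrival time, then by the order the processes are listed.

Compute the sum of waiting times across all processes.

Timeline: | J1 0-7 | J4 7-9 | J3 9-12 | J5 12-18 | J2 18-30 |
Completion: J1=7  J2=30  J3=12  J4=9  J5=18
Turnaround (C−A): J1=7  J2=27  J3=7  J4=4  J5=12
Waiting = turnaround − burst: J1=0, J2=15, J3=4, J4=2, J5=6
Total waiting = 0 + 15 + 4 + 2 + 6 = 27

27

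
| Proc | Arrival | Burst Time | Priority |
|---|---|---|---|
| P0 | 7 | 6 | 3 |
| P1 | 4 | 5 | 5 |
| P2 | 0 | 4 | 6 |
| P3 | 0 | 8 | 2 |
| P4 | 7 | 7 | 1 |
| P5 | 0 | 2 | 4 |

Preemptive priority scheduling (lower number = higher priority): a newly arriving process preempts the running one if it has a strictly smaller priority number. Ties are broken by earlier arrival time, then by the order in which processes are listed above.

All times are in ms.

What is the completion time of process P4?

Timeline: | P3 0-7 | P4 7-14 | P3 14-15 | P0 15-21 | P5 21-23 | P1 23-28 | P2 28-32 |
Completion: P0=21  P1=28  P2=32  P3=15  P4=14  P5=23
Turnaround (C−A): P0=14  P1=24  P2=32  P3=15  P4=7  P5=23

14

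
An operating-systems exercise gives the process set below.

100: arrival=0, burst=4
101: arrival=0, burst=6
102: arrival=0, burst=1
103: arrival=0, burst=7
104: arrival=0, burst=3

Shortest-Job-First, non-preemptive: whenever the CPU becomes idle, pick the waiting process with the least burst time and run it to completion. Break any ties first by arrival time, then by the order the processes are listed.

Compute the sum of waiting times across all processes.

27

Gantt: | 102 0-1 | 104 1-4 | 100 4-8 | 101 8-14 | 103 14-21 |
Completion: 100=8  101=14  102=1  103=21  104=4
Turnaround (C−A): 100=8  101=14  102=1  103=21  104=4
Waiting = turnaround − burst: 100=4, 101=8, 102=0, 103=14, 104=1
Total waiting = 4 + 8 + 0 + 14 + 1 = 27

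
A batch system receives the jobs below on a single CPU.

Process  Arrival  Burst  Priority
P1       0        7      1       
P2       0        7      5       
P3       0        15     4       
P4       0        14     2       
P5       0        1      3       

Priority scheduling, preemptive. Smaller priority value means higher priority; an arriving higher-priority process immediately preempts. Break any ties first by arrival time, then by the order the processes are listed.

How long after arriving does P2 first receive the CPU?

Schedule: | P1 0-7 | P4 7-21 | P5 21-22 | P3 22-37 | P2 37-44 |
Completion: P1=7  P2=44  P3=37  P4=21  P5=22
Turnaround (C−A): P1=7  P2=44  P3=37  P4=21  P5=22
Response(P2) = first start − arrival = 37 − 0 = 37

37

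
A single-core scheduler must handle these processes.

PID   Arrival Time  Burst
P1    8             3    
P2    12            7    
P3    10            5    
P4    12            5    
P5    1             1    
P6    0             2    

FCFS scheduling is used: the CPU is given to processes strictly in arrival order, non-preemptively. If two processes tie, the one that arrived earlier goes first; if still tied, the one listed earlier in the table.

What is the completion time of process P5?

3

Schedule: | P6 0-2 | P5 2-3 | idle 3-8 | P1 8-11 | P3 11-16 | P2 16-23 | P4 23-28 |
Completion: P1=11  P2=23  P3=16  P4=28  P5=3  P6=2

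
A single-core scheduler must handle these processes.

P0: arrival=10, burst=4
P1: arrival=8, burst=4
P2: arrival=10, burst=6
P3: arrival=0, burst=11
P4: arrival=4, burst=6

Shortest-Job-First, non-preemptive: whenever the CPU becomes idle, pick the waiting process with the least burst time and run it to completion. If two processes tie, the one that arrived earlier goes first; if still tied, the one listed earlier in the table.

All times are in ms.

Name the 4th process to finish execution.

P4

Gantt: | P3 0-11 | P1 11-15 | P0 15-19 | P4 19-25 | P2 25-31 |
Completion: P0=19  P1=15  P2=31  P3=11  P4=25
Finish order: P3 → P1 → P0 → P4 → P2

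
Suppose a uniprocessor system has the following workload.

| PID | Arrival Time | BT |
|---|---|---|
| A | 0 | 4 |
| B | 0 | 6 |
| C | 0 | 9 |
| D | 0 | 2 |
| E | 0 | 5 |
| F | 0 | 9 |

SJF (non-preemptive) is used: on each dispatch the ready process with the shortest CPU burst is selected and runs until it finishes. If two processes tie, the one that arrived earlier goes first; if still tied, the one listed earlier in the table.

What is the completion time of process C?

26

Timeline: | D 0-2 | A 2-6 | E 6-11 | B 11-17 | C 17-26 | F 26-35 |
Completion: A=6  B=17  C=26  D=2  E=11  F=35
Turnaround (C−A): A=6  B=17  C=26  D=2  E=11  F=35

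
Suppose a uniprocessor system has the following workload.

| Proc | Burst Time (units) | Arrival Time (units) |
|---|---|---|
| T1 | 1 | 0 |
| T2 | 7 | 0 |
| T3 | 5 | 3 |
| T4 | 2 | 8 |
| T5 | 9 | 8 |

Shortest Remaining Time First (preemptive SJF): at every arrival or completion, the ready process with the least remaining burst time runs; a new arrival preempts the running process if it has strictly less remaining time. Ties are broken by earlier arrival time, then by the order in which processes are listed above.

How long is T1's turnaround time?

Timeline: | T1 0-1 | T2 1-8 | T4 8-10 | T3 10-15 | T5 15-24 |
Completion: T1=1  T2=8  T3=15  T4=10  T5=24
Turnaround(T1) = completion − arrival = 1 − 0 = 1

1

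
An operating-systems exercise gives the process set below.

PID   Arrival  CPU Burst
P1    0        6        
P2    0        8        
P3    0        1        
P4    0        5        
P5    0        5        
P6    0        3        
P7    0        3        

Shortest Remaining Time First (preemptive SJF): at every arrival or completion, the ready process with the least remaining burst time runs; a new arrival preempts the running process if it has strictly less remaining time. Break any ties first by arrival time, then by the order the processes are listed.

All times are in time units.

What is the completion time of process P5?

17

Gantt: | P3 0-1 | P6 1-4 | P7 4-7 | P4 7-12 | P5 12-17 | P1 17-23 | P2 23-31 |
Completion: P1=23  P2=31  P3=1  P4=12  P5=17  P6=4  P7=7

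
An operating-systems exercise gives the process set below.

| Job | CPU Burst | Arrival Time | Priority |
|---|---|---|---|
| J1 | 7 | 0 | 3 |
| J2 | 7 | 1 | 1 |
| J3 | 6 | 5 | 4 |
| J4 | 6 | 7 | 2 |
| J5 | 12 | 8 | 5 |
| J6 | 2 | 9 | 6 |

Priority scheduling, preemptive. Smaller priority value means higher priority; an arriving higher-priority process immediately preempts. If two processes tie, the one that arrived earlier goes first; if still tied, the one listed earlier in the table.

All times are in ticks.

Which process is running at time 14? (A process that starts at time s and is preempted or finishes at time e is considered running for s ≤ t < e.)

J1

Gantt: | J1 0-1 | J2 1-8 | J4 8-14 | J1 14-20 | J3 20-26 | J5 26-38 | J6 38-40 |
Completion: J1=20  J2=8  J3=26  J4=14  J5=38  J6=40
Turnaround (C−A): J1=20  J2=7  J3=21  J4=7  J5=30  J6=31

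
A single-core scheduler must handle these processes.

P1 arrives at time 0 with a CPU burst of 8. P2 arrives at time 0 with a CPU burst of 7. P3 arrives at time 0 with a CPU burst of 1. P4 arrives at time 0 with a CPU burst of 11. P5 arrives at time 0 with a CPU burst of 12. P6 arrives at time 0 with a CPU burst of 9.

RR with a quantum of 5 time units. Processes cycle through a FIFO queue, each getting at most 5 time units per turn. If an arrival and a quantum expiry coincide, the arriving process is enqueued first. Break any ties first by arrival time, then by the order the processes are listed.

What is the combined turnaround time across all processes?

210

Timeline: | P1 0-5 | P2 5-10 | P3 10-11 | P4 11-16 | P5 16-21 | P6 21-26 | P1 26-29 | P2 29-31 | P4 31-36 | P5 36-41 | P6 41-45 | P4 45-46 | P5 46-48 |
Completion: P1=29  P2=31  P3=11  P4=46  P5=48  P6=45
Turnaround (C−A): P1=29  P2=31  P3=11  P4=46  P5=48  P6=45
Turnaround = completion − arrival: P1=29, P2=31, P3=11, P4=46, P5=48, P6=45
Total turnaround = 29 + 31 + 11 + 46 + 48 + 45 = 210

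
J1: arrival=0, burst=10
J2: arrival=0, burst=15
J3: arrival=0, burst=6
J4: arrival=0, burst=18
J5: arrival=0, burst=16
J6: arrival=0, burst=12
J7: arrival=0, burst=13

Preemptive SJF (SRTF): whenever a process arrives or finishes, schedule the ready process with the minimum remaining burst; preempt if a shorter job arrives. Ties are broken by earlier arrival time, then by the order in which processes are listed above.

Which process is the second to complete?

J1

Timeline: | J3 0-6 | J1 6-16 | J6 16-28 | J7 28-41 | J2 41-56 | J5 56-72 | J4 72-90 |
Completion: J1=16  J2=56  J3=6  J4=90  J5=72  J6=28  J7=41
Finish order: J3 → J1 → J6 → J7 → J2 → J5 → J4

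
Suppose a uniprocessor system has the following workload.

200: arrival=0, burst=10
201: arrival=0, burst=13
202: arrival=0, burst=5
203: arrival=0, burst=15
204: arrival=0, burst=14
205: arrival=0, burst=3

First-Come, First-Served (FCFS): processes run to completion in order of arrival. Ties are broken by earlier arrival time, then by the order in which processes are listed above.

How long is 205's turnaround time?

60

Timeline: | 200 0-10 | 201 10-23 | 202 23-28 | 203 28-43 | 204 43-57 | 205 57-60 |
Completion: 200=10  201=23  202=28  203=43  204=57  205=60
Turnaround (C−A): 200=10  201=23  202=28  203=43  204=57  205=60
Turnaround(205) = completion − arrival = 60 − 0 = 60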